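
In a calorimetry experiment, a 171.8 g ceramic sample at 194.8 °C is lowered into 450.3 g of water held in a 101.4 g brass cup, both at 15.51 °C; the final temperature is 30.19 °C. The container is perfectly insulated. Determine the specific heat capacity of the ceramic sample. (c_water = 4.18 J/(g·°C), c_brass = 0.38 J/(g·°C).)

c ≈ 0.997 J/(g·°C)

Heat gained plus heat lost sum to zero:
171.8·c·(30.19 − 194.8) + 450.3·4.18·(30.19 − 15.51) + 101.4·0.38·(30.19 − 15.51) = 0
-28280 c = -28197
c = -28197/-28280 ≈ 0.9971 J/(g·°C)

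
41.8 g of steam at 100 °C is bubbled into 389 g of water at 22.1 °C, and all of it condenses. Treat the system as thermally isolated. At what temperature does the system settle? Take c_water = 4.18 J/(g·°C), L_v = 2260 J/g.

T_f ≈ 82.1 °C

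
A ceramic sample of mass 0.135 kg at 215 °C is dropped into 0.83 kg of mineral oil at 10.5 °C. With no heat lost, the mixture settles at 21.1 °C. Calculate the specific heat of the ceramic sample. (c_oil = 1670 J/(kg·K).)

m_s c (T_s − T_f) = m_oil c_oil (T_f − T_0):
0.135×c×(215 − 21.1) = 0.83×1670×(21.1 − 10.5)
26.18 c = 14693  ⇒  c ≈ 561.3 J/(kg·K)

c ≈ 561 J/(kg·K)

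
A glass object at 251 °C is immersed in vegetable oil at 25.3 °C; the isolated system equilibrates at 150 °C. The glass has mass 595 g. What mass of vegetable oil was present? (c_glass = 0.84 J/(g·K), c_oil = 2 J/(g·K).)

m ≈ 202 g

Net heat exchanged in the isolated system is zero:
595·0.84·(150 − 251) + m·2·(150 − 25.3) = 0
249.4 m = 50480
m = 50480/249.4 ≈ 202.4 g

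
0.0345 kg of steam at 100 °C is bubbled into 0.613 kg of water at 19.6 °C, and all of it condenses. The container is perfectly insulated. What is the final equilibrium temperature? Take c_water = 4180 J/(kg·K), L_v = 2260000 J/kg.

T_f ≈ 52.7 °C

Let T be the final temperature. ΣQ_i = 0:
steam→water at 100 °C releases m L_v = 0.0345×2260000 = 77970; condensate cools 100→T: 0.0345×4180×(T − 100) = 144.21(T − 100); water warms: 0.613×4180×(T − 19.6) = 2562.3(T − 19.6)
2706.6 T = 77970 + 14421 + 50222 = 142613
T ≈ 52.69 °C (< 100 °C, so full condensation is consistent).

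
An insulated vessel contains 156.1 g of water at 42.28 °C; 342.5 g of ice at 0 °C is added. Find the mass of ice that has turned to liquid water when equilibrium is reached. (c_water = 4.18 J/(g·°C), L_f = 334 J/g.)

m_melted ≈ 82.6 g

Water can give up m c ΔT = 156.1×4.18×42.28 = 27588 J before reaching 0 °C.
To melt every bit of ice: 342.5×334 = 114395 J.
That's not enough to melt it all — equilibrium is at 0 °C with ice remaining.
m_melted×334 = 27588  ⇒  m_melted ≈ 82.6 g.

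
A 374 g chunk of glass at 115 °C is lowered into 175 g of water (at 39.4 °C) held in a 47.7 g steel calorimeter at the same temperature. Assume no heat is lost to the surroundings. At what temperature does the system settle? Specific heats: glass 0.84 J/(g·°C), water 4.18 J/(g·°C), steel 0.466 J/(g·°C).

T_f ≈ 61.6 °C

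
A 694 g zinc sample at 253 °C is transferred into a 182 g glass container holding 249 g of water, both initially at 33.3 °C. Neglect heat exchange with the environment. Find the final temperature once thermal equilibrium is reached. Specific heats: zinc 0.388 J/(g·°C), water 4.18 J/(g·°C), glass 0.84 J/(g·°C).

With ΣQ=0 the equilibrium temperature is the m·c-weighted mean:
T_f = (269.27·253 + 1040.8·33.3 + 152.88·33.3) / (269.27 + 1040.8 + 152.88)
    = 107876 / 1463 ≈ 73.74 °C

T_f ≈ 73.7 °C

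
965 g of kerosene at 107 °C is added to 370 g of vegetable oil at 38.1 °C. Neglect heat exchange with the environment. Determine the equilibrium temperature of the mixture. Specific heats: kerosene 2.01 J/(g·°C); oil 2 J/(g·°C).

Net heat exchanged in the isolated system is zero:
965·2.01·(T − 107) + 370·2·(T − 38.1) = 0
1939.6(T − 107) + 740(T − 38.1) = 0
(1939.6 + 740) T = 1939.6·107 + 740·38.1
T ≈ 87.97 °C

T_f ≈ 88.0 °C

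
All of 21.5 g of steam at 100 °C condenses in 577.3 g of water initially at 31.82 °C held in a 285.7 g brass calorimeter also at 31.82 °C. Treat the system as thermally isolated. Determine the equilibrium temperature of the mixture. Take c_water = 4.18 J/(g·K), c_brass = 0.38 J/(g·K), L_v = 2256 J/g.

T_f ≈ 52.7 °C

Energy conservation, ΣQ = 0:
condense steam: −21.5×2256 = −48504
  condensate cools 100→T: 21.5×4.18×(T − 100) = 89.87(T − 100)
  original water: 2413.1(T − 31.82)
  brass cup: 285.7×0.38×(T − 31.82) = 108.57(T − 31.82)
2611.5 T = 48504 + 8987 + 80240 = 137731
T ≈ 52.74 °C — below 100 °C, confirming all the steam condensed.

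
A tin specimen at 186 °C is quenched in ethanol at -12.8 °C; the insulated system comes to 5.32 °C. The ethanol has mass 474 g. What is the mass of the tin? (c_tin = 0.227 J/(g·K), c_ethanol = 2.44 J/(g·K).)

m ≈ 511 g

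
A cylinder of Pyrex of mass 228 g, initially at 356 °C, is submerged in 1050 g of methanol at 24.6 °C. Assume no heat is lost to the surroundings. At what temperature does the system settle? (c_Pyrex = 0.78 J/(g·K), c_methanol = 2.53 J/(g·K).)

T_f ≈ 45.4 °C

Energy conservation, ΣQ = 0:
228·0.78·(T − 356) + 1050·2.53·(T − 24.6) = 0
177.84(T − 356) + 2656.5(T − 24.6) = 0
(177.84 + 2656.5) T = 177.84·356 + 2656.5·24.6
T = 128661/2834.3 ≈ 45.39 °C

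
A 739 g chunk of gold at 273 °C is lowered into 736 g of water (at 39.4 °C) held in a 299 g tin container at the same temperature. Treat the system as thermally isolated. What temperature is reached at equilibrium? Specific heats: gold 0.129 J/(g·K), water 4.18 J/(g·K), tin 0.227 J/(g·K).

T_f ≈ 46.3 °C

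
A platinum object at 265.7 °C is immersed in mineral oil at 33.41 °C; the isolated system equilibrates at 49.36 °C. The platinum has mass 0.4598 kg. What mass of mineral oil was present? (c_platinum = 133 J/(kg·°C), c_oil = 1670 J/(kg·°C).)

m ≈ 0.497 kg

Heat gained plus heat lost sum to zero:
0.4598×133×(49.36 − 265.7) + m×1670×(49.36 − 33.41) = 0
26637 m = 13230
m = 13230/26637 ≈ 0.4967 kg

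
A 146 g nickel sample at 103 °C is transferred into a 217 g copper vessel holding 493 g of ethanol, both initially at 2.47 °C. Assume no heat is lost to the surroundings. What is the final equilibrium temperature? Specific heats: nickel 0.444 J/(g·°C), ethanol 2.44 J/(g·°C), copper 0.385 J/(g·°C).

T_f ≈ 7.3 °C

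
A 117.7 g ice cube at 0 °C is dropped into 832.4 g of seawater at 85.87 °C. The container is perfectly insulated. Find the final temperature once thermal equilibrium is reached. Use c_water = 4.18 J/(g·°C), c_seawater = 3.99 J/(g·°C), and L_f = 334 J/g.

T_f ≈ 64.5 °C

Heat gained plus heat lost sum to zero:
fusion: m_ice L_f = 117.7×334 = 39312
  warm the meltwater: 491.99 T
  seawater: 3321.3(T − 85.87)
3813.3 T = 285198 − 39312 = 245886
T ≈ 64.48 °C. Since T > 0 °C, the all-ice-melts assumption holds.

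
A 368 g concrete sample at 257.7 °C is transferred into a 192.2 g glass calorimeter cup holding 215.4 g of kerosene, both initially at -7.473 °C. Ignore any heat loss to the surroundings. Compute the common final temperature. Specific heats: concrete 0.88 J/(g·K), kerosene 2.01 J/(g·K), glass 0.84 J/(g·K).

T_f ≈ 86.0 °C

Let T be the final temperature. ΣQ_i = 0:
368·0.88·(T − 257.7) + 215.4·2.01·(T − (-7.473)) + 192.2·0.84·(T − (-7.473)) = 0
323.84(T − 257.7) + 432.95(T − (-7.473)) + 161.45(T − (-7.473)) = 0
(323.84 + 432.95 + 161.45) T = 323.84·257.7 + 432.95·(-7.473) + 161.45·(-7.473)
T ≈ 86.05 °C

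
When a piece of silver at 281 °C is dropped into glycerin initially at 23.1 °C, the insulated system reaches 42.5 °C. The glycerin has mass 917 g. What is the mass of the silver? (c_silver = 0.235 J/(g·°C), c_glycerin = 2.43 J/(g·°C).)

Heat lost by the silver = heat gained by the glycerin:
m·0.235·(281 − 42.5) = 917·2.43·(42.5 − 23.1)
56.05 m = 43229  ⇒  m ≈ 771.3 g

m ≈ 771 g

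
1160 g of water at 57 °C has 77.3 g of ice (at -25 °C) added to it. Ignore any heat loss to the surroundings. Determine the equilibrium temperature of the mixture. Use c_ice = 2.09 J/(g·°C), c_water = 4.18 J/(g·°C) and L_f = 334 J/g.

T_f ≈ 47.7 °C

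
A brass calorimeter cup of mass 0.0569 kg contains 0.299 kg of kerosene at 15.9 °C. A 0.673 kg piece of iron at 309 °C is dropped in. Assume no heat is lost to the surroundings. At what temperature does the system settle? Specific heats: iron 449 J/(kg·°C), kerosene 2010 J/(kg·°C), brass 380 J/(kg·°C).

T_f ≈ 111.7 °C

T_f = Σ m_i c_i T_i / Σ m_i c_i:
T_f = (302.18·309 + 600.99·15.9 + 21.62·15.9) / (302.18 + 600.99 + 21.62)
    = 103272 / 924.79 ≈ 111.67 °C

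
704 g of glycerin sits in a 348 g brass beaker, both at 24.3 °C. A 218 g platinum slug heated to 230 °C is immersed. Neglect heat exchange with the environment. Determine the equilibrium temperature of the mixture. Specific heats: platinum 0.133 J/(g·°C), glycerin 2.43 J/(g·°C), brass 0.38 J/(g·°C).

Let T be the final temperature. ΣQ_i = 0:
218×0.133×(T − 230) + 704×2.43×(T − 24.3) + 348×0.38×(T − 24.3) = 0
28.99(T − 230) + 1710.7(T − 24.3) + 132.24(T − 24.3) = 0
1872 T = 51453
T = 51453 / 1872 = 27.5 °C

T_f ≈ 27.5 °C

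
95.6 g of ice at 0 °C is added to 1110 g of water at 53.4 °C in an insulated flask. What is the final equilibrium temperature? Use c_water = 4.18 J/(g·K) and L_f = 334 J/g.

T_f ≈ 42.8 °C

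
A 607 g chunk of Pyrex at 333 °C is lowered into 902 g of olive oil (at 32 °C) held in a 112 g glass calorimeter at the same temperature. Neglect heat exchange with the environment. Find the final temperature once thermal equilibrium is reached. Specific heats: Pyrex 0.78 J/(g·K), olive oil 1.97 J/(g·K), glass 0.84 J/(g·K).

Energy conservation, ΣQ = 0:
607·0.78·(T − 333) + 902·1.97·(T − 32) + 112·0.84·(T − 32) = 0
(473.46 + 1776.9 + 94.08) T = 473.46·333 + 1776.9·32 + 94.08·32
T = 217535/2344.5 ≈ 92.79 °C

T_f ≈ 92.8 °C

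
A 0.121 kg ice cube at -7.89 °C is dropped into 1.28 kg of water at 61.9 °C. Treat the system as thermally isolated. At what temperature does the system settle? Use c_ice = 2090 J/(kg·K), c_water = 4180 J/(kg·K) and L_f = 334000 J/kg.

T_f ≈ 49.3 °C

Energy balance with sensible and latent terms:
ice -7.89→0 °C: 0.121·2090·7.89 = 1995.3; melt ice: 0.121·334000 = 40414; meltwater 0→T: 0.121·4180·T = 505.78 T; water: 5350.4(T − 61.9)
5856.2 T = 331190 − 42409 = 288780
T ≈ 49.31 °C — above 0 °C, consistent with complete melting.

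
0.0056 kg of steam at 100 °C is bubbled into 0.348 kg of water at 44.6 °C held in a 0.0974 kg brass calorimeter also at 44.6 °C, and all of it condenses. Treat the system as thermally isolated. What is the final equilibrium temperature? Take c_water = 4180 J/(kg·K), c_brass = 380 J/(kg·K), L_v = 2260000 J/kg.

Energy balance with sensible and latent terms:
condense steam: −0.0056×2260000 = −12656; condensed water 100 °C→T: 23.41(T − 100); original water: 1454.6(T − 44.6); cup: 37.01(T − 44.6)
1515.1 T = 12656 + 2340.8 + 66528 = 81524
T ≈ 53.81 °C — below 100 °C, confirming all the steam condensed.

T_f ≈ 53.8 °C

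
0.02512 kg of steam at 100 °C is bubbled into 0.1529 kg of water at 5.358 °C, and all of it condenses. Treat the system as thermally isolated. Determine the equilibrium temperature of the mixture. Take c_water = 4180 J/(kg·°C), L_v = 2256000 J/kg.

Conservation of energy gives ΣQ = 0:
condense steam: −0.02512·2256000 = −56671
  condensate cools 100→T: 0.02512·4180·(T − 100) = 105(T − 100)
  original water: 639.12(T − 5.358)
744.12 T = 56671 + 10500 + 3424.4 = 70595
T ≈ 94.87 °C — below 100 °C, confirming all the steam condensed.

T_f ≈ 94.9 °C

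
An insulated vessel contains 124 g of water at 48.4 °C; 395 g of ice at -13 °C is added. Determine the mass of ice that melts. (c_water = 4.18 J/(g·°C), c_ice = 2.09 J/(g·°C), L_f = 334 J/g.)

m_melted ≈ 43 g

Water can give up m c ΔT = 124×4.18×48.4 = 25087 J before reaching 0 °C.
Warming the ice to 0 °C takes 395×2.09×13 = 10732 J, leaving 14355 J for melting.
To melt every bit of ice: 395×334 = 131930 J.
That's not enough to melt it all — equilibrium is at 0 °C with ice remaining.
m_melt = 14355 / L_f = 42.98 g.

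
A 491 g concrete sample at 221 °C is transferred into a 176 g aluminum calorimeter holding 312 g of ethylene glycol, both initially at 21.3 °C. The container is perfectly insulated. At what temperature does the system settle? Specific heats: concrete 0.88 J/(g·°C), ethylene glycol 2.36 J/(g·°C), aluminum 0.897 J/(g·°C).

T_f = Σ m_i c_i T_i / Σ m_i c_i:
T_f = (432.08×221 + 736.32×21.3 + 157.87×21.3) / (432.08 + 736.32 + 157.87)
    = 114536 / 1326.3 ≈ 86.36 °C

T_f ≈ 86.4 °C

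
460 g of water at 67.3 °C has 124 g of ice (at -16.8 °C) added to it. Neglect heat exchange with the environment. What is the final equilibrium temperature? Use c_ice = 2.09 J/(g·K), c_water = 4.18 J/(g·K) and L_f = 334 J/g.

T_f ≈ 34.3 °C

Energy conservation, ΣQ = 0:
warm ice to 0 °C: 124×2.09×(0 − (-16.8)) = 4353.9; fusion: m_ice L_f = 124×334 = 41416; meltwater 0→T: 124×4.18×T = 518.32 T; water cools: 460×4.18×(T − 67.3) = 1922.8(T − 67.3)
2441.1 T = 129404 − 45770 = 83635
T ≈ 34.26 °C — above 0 °C, consistent with complete melting.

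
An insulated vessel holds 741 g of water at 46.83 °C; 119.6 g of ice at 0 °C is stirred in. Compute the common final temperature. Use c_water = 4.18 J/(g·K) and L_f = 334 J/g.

T_f ≈ 29.2 °C

Net heat exchanged in the isolated system is zero:
melt ice: 119.6·334 = 39946; warm the meltwater: 499.93 T; water: 3097.4(T − 46.83)
3597.3 T = 145050 − 39946 = 105104
T ≈ 29.22 °C — above 0 °C, consistent with complete melting.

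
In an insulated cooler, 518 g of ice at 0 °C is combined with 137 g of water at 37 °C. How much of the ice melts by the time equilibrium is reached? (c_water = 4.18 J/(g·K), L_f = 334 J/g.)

Cooling the water to 0 °C releases 137×4.18×37 = 21188 J.
Fully melting the ice requires m_ice L_f = 518×334 = 173012 J.
Since 21188 < 173012 J, not all the ice melts; equilibrium is at 0 °C.
m_melt = 21188 / L_f = 63.44 g.

m_melted ≈ 63.4 g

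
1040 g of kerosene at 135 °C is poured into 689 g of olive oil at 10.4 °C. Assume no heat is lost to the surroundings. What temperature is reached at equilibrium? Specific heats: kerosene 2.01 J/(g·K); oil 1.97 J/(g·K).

T_f ≈ 85.9 °C

Conservation of energy gives ΣQ = 0:
1040*2.01*(T − 135) + 689*1.97*(T − 10.4) = 0
2090.4(T − 135) + 1357.3(T − 10.4) = 0
(2090.4 + 1357.3) T = 2090.4*135 + 1357.3*10.4
T = 296320 / 3447.7 = 85.9 °C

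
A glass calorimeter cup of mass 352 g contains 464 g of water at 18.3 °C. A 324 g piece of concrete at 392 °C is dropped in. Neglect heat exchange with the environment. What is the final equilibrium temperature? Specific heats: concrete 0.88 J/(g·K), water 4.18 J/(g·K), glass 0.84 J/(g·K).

T_f ≈ 60.6 °C

Energy conservation, ΣQ = 0:
324*0.88*(T − 392) + 464*4.18*(T − 18.3) + 352*0.84*(T − 18.3) = 0
285.12(T − 392) + 1939.5(T − 18.3) + 295.68(T − 18.3) = 0
(285.12 + 1939.5 + 295.68) T = 285.12*392 + 1939.5*18.3 + 295.68*18.3
T = 152671/2520.3 ≈ 60.58 °C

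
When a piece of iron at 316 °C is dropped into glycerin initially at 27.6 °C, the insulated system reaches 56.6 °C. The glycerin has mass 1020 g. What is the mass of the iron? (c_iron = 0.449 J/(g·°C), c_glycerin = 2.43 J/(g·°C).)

Conservation of energy gives ΣQ = 0:
m×0.449×(56.6 − 316) + 1020×2.43×(56.6 − 27.6) = 0
-116.47 m = -71879
m = -71879/-116.47 ≈ 617.1 g

m ≈ 617 g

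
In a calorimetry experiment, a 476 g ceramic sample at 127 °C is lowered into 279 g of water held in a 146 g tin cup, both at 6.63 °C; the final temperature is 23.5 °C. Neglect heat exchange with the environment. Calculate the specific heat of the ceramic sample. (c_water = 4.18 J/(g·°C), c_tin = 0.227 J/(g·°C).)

Heat gained plus heat lost sum to zero:
476×c×(23.5 − 127) + 279×4.18×(23.5 − 6.63) + 146×0.227×(23.5 − 6.63) = 0
-49266 c = -20233
c = -20233/-49266 ≈ 0.4107 J/(g·°C)

c ≈ 0.411 J/(g·°C)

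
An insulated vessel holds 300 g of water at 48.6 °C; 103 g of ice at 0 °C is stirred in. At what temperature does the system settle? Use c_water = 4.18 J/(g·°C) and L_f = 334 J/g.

T_f ≈ 15.8 °C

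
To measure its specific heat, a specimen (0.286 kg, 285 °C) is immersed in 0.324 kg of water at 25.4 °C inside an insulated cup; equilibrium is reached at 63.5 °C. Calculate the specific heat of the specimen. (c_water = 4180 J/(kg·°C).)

c ≈ 815 J/(kg·°C)

Conservation of energy gives ΣQ = 0:
0.286×c×(63.5 − 285) + 0.324×4180×(63.5 − 25.4) = 0
-63.35 c = -51600
c = -51600/-63.35 ≈ 814.5 J/(kg·°C)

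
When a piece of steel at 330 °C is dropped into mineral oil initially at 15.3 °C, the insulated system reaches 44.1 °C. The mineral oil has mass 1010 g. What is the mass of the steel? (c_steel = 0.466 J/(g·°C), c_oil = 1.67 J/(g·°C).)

|Q_steel| = |Q_oil|:
m·0.466·(330 − 44.1) = 1010·1.67·(44.1 − 15.3)
133.23 m = 48577  ⇒  m ≈ 364.6 g

m ≈ 365 g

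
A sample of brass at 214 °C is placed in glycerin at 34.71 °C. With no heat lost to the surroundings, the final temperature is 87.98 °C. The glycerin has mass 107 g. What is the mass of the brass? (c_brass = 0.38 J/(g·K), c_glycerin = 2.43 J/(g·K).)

|Q_brass| = |Q_glycerin|:
m×0.38×(214 − 87.98) = 107×2.43×(87.98 − 34.71)
47.89 m = 13851  ⇒  m ≈ 289.2 g

m ≈ 289 g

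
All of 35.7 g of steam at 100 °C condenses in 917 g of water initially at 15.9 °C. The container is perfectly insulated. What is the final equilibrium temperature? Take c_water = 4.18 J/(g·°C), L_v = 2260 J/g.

T_f ≈ 39.3 °C

Conservation of energy gives ΣQ = 0:
condense steam: −35.7×2260 = −80682
  condensed water 100 °C→T: 149.23(T − 100)
  original water: 3833.1(T − 15.9)
3982.3 T = 80682 + 14923 + 60946 = 156550
T ≈ 39.31 °C — below 100 °C, confirming all the steam condensed.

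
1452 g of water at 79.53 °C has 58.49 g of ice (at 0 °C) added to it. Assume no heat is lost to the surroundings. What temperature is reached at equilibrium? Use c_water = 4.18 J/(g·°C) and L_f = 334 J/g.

Energy conservation, ΣQ = 0:
latent heat to melt: 58.49×334 = 19536
  meltwater 0→T: 58.49×4.18×T = 244.49 T
  water: 6069.4(T − 79.53)
6313.8 T = 482696 − 19536 = 463161
T ≈ 73.36 °C. Since T > 0 °C, the all-ice-melts assumption holds.

T_f ≈ 73.4 °C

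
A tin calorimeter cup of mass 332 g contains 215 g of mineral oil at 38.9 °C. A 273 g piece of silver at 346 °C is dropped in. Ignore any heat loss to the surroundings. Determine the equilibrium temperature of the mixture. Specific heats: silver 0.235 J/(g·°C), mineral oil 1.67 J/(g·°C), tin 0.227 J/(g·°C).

T_f ≈ 78.4 °C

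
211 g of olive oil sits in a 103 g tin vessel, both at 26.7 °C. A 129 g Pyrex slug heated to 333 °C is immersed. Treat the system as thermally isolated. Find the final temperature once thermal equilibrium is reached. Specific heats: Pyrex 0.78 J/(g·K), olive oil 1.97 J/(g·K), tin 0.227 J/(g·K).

T_f ≈ 83.8 °C

T_f = Σ m_i c_i T_i / Σ m_i c_i:
T_f = (100.62*333 + 415.67*26.7 + 23.38*26.7) / (100.62 + 415.67 + 23.38)
    = 45229 / 539.67 ≈ 83.81 °C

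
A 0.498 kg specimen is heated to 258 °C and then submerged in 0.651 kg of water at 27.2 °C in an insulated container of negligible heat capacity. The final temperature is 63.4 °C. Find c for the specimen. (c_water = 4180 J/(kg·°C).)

m_s c (T_s − T_f) = m_water c_water (T_f − T_0):
0.498×c×(258 − 63.4) = 0.651×4180×(63.4 − 27.2)
96.91 c = 98507  ⇒  c ≈ 1016 J/(kg·°C)

c ≈ 1020 J/(kg·°C)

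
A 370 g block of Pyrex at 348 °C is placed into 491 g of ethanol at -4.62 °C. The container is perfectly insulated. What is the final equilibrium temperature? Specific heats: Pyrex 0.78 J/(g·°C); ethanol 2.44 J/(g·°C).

T_f ≈ 63.8 °C

Heat gained plus heat lost sum to zero:
370×0.78×(T − 348) + 491×2.44×(T − (-4.62)) = 0
288.6(T − 348) + 1198(T − (-4.62)) = 0
(288.6 + 1198) T = 288.6×348 + 1198×(-4.62)
T ≈ 63.83 °C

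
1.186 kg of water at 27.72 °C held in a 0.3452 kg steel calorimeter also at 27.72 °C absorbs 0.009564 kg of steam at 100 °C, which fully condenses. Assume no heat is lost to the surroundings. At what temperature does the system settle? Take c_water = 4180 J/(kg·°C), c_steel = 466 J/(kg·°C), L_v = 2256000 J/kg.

T_f ≈ 32.5 °C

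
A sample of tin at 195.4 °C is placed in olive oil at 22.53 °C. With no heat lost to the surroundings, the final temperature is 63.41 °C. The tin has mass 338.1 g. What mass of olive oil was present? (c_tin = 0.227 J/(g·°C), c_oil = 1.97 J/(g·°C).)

m ≈ 126 g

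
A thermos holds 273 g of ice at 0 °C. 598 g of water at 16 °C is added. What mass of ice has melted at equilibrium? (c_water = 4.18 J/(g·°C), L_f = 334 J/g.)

m_melted ≈ 120 g

Water can give up m c ΔT = 598·4.18·16 = 39994 J before reaching 0 °C.
To melt every bit of ice: 273·334 = 91182 J.
That's not enough to melt it all — equilibrium is at 0 °C with ice remaining.
Mass melted = 39994/334 ≈ 119.7 g.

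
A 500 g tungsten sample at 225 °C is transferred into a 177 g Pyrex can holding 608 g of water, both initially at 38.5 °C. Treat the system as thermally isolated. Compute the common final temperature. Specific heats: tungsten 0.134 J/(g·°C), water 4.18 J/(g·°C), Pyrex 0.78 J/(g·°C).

T_f ≈ 43.0 °C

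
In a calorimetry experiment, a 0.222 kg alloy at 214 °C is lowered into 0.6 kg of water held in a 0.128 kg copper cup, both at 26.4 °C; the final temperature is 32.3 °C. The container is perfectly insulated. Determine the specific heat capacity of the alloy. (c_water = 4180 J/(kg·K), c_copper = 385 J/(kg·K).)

c ≈ 374 J/(kg·K)

Setting the total heat transfer to zero:
0.222×c×(32.3 − 214) + 0.6×4180×(32.3 − 26.4) + 0.128×385×(32.3 − 26.4) = 0
-40.34 c = -15088
c = -15088/-40.34 ≈ 374 J/(kg·K)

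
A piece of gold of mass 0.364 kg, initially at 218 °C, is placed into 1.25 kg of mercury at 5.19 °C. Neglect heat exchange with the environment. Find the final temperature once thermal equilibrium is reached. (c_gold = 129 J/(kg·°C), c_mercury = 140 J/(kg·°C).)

T_f ≈ 50.2 °C

T_f is the heat-capacity-weighted average of the initial temperatures:
T_f = (46.96·218 + 175·5.19) / (46.96 + 175)
    = 11145 / 221.96 ≈ 50.21 °C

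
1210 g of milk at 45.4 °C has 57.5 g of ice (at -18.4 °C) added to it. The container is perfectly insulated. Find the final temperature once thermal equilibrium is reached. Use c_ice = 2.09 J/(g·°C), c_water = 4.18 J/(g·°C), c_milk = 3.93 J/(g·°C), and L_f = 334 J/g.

Setting the total heat transfer to zero:
ice -18.4→0 °C: 57.5×2.09×18.4 = 2211.2; latent heat to melt: 57.5×334 = 19205; meltwater 0→T: 57.5×4.18×T = 240.35 T; milk: 4755.3(T − 45.4)
4995.7 T = 215891 − 21416 = 194474
T ≈ 38.93 °C (positive, so assuming full melt was valid).

T_f ≈ 38.9 °C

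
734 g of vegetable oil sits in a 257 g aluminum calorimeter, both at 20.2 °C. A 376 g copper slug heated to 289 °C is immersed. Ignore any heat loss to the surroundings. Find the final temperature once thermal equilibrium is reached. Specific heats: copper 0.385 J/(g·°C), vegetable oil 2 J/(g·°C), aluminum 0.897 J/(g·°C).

Conservation of energy gives ΣQ = 0:
376*0.385*(T − 289) + 734*2*(T − 20.2) + 257*0.897*(T − 20.2) = 0
144.76(T − 289) + 1468(T − 20.2) + 230.53(T − 20.2) = 0
1843.3 T = 76146
T = 76146 / 1843.3 = 41.3 °C

T_f ≈ 41.3 °C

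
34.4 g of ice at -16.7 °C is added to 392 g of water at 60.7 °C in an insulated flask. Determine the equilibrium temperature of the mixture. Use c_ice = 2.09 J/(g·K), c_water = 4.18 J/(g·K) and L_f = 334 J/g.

Heat gained plus heat lost sum to zero:
warm ice to 0 °C: 34.4×2.09×(0 − (-16.7)) = 1200.7; latent heat to melt: 34.4×334 = 11490; warm the meltwater: 143.79 T; water cools: 392×4.18×(T − 60.7) = 1638.6(T − 60.7)
1782.4 T = 99461 − 12690 = 86770
T ≈ 48.68 °C. Since T > 0 °C, the all-ice-melts assumption holds.

T_f ≈ 48.7 °C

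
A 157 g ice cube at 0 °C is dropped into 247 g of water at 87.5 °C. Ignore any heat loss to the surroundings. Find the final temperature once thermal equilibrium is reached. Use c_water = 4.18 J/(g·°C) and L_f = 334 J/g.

T_f ≈ 22.4 °C

Heat gained plus heat lost sum to zero:
fusion: m_ice L_f = 157×334 = 52438
  meltwater 0→T: 157×4.18×T = 656.26 T
  water cools: 247×4.18×(T − 87.5) = 1032.5(T − 87.5)
1688.7 T = 90340 − 52438 = 37902
T ≈ 22.44 °C — above 0 °C, consistent with complete melting.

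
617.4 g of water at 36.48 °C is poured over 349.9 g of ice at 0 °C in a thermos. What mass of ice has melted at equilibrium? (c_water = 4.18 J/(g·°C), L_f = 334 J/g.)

m_melted ≈ 282 g

Heat available from the water dropping to 0 °C: 617.4·4.18·36.48 = 94145 J.
Fully melting the ice requires m_ice L_f = 349.9·334 = 116867 J.
Since 94145 < 116867 J, not all the ice melts; equilibrium is at 0 °C.
m_melted·334 = 94145  ⇒  m_melted ≈ 281.9 g.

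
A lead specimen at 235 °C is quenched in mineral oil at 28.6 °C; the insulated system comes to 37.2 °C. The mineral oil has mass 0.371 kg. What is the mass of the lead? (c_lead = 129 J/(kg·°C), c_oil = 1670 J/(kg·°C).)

Heat lost by the lead = heat gained by the oil:
m×129×(235 − 37.2) = 0.371×1670×(37.2 − 28.6)
25516 m = 5328.3  ⇒  m ≈ 0.2088 kg

m ≈ 0.209 kg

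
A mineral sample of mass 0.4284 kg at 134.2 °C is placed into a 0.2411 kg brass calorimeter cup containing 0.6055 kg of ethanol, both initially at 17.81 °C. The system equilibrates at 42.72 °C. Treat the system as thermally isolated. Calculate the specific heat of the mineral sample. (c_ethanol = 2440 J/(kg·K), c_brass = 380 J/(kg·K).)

c ≈ 997 J/(kg·K)

Let T be the final temperature. ΣQ_i = 0:
0.4284·c·(42.72 − 134.2) + 0.6055·2440·(42.72 − 17.81) + 0.2411·380·(42.72 − 17.81) = 0
-39.19 c = -39085
c = -39085/-39.19 ≈ 997.3 J/(kg·K)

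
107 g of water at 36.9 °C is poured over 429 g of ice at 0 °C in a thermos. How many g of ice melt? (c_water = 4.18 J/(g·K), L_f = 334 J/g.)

m_melted ≈ 49.4 g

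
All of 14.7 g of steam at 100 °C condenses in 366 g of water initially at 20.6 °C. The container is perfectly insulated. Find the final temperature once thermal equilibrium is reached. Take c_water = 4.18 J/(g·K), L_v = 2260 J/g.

T_f ≈ 44.5 °C

Energy balance with sensible and latent terms:
latent heat released on condensation: 14.7·2260 = 33222; condensate cools 100→T: 14.7·4.18·(T − 100) = 61.45(T − 100); water warms: 366·4.18·(T − 20.6) = 1529.9(T − 20.6)
1591.3 T = 33222 + 6144.6 + 31516 = 70882
T ≈ 44.54 °C, under the boiling point, so the assumption holds.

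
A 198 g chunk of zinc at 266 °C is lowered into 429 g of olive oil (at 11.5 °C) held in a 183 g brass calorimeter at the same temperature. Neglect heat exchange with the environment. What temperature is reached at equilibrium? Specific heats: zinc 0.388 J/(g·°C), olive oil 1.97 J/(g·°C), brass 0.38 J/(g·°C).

T_f ≈ 31.2 °C

Let T be the final temperature. ΣQ_i = 0:
198·0.388·(T − 266) + 429·1.97·(T − 11.5) + 183·0.38·(T − 11.5) = 0
991.49 T = 30954
T ≈ 31.22 °C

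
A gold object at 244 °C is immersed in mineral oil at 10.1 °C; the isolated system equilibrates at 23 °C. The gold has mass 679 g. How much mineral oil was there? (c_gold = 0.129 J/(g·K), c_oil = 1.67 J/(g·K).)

m ≈ 899 g

|Q_gold| = |Q_oil|:
679×0.129×(244 − 23) = m×1.67×(23 − 10.1)
21.54 m = 19358  ⇒  m ≈ 898.6 g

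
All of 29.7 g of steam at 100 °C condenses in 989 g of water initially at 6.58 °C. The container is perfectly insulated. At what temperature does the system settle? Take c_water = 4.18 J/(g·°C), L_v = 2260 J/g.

T_f ≈ 25.1 °C

Energy balance with sensible and latent terms:
latent heat released on condensation: 29.7×2260 = 67122; condensate cools 100→T: 29.7×4.18×(T − 100) = 124.15(T − 100); water warms: 989×4.18×(T − 6.58) = 4134(T − 6.58)
4258.2 T = 67122 + 12415 + 27202 = 106738
T ≈ 25.07 °C, under the boiling point, so the assumption holds.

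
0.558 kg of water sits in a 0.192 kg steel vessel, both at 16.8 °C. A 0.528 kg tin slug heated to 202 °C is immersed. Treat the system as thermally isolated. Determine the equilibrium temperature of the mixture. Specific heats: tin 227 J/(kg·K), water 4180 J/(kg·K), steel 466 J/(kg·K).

T_f ≈ 25.5 °C

T_f = Σ m_i c_i T_i / Σ m_i c_i:
T_f = (119.86*202 + 2332.4*16.8 + 89.47*16.8) / (119.86 + 2332.4 + 89.47)
    = 64899 / 2541.8 ≈ 25.53 °C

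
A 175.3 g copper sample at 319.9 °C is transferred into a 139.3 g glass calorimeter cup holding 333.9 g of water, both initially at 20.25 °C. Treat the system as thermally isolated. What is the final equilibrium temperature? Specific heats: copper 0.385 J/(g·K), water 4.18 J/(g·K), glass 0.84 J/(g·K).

T_f = Σ m_i c_i T_i / Σ m_i c_i:
T_f = (67.49·319.9 + 1395.7·20.25 + 117.01·20.25) / (67.49 + 1395.7 + 117.01)
    = 52223 / 1580.2 ≈ 33.05 °C

T_f ≈ 33.0 °C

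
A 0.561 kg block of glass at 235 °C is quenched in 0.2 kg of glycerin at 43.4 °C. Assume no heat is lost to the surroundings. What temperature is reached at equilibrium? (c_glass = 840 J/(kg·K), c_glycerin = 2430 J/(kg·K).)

T_f ≈ 137.7 °C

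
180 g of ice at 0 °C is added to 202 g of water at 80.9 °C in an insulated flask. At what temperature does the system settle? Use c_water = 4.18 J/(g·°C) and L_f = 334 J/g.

T_f ≈ 5.1 °C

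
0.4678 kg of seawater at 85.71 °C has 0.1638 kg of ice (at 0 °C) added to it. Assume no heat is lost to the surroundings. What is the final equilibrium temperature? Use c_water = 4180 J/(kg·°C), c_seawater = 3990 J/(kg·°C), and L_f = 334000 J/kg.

T_f ≈ 41.3 °C

Setting the total heat transfer to zero:
fusion: m_ice L_f = 0.1638·334000 = 54709; meltwater 0→T: 0.1638·4180·T = 684.68 T; seawater cools: 0.4678·3990·(T − 85.71) = 1866.5(T − 85.71)
2551.2 T = 159980 − 54709 = 105270
T ≈ 41.26 °C. Since T > 0 °C, the all-ice-melts assumption holds.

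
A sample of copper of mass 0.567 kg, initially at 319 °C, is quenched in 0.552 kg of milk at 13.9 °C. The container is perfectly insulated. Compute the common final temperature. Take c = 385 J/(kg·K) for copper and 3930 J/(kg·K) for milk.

Let T be the final temperature. ΣQ_i = 0:
0.567*385*(T − 319) + 0.552*3930*(T − 13.9) = 0
218.29(T − 319) + 2169.4(T − 13.9) = 0
(218.29 + 2169.4) T = 218.29*319 + 2169.4*13.9
T = 99790 / 2387.7 = 41.8 °C

T_f ≈ 41.8 °C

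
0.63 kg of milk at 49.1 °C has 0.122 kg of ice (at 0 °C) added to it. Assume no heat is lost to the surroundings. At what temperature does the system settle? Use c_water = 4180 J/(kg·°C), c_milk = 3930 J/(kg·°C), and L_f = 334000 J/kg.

Taking heat into each body as positive, Σ m c ΔT = 0:
fusion: m_ice L_f = 0.122×334000 = 40748
  warm the meltwater: 509.96 T
  milk cools: 0.63×3930×(T − 49.1) = 2475.9(T − 49.1)
2985.9 T = 121567 − 40748 = 80819
T ≈ 27.07 °C. Since T > 0 °C, the all-ice-melts assumption holds.

T_f ≈ 27.1 °C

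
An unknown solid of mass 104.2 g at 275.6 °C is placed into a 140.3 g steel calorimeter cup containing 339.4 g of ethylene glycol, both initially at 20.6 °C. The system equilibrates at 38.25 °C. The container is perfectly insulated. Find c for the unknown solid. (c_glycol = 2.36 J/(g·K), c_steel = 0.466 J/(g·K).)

c ≈ 0.618 J/(g·K)

Taking heat into each body as positive, Σ m c ΔT = 0:
104.2·c·(38.25 − 275.6) + 339.4·2.36·(38.25 − 20.6) + 140.3·0.466·(38.25 − 20.6) = 0
-24732 c = -15291
c = -15291/-24732 ≈ 0.6183 J/(g·K)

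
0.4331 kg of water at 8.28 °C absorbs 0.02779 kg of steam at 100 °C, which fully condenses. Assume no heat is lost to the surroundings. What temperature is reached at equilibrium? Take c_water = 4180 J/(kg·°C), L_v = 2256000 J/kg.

Energy conservation, ΣQ = 0:
steam→water at 100 °C releases m L_v = 0.02779×2256000 = 62694
  condensed water 100 °C→T: 116.16(T − 100)
  original water: 1810.4(T − 8.28)
1926.5 T = 62694 + 11616 + 14990 = 89300
T ≈ 46.35 °C (< 100 °C, so full condensation is consistent).

T_f ≈ 46.4 °C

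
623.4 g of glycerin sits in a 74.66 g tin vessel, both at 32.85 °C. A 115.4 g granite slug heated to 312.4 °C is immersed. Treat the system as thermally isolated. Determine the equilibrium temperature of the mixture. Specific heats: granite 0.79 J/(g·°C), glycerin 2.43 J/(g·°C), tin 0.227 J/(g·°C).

Taking heat into each body as positive, Σ m c ΔT = 0:
115.4×0.79×(T − 312.4) + 623.4×2.43×(T − 32.85) + 74.66×0.227×(T − 32.85) = 0
1623 T = 78800
T = 78800 / 1623 = 48.6 °C

T_f ≈ 48.6 °C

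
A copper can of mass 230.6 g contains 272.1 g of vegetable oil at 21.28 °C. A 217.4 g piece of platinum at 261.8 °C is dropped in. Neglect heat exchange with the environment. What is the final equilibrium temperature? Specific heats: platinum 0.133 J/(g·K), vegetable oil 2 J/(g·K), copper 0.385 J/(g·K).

T_f ≈ 31.8 °C

With ΣQ=0 the equilibrium temperature is the m·c-weighted mean:
T_f = (28.91*261.8 + 544.2*21.28 + 88.78*21.28) / (28.91 + 544.2 + 88.78)
    = 21040 / 661.9 ≈ 31.79 °C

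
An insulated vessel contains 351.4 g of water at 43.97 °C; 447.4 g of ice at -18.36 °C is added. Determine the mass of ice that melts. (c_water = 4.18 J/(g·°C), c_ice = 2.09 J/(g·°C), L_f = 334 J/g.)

Heat available from the water dropping to 0 °C: 351.4·4.18·43.97 = 64585 J.
Warming the ice to 0 °C takes 447.4·2.09·18.36 = 17168 J, leaving 47418 J for melting.
To melt every bit of ice: 447.4·334 = 149432 J.
47418 J < 149432 J, so only part of the ice melts and the system sits at 0 °C.
m_melted·334 = 47418  ⇒  m_melted ≈ 142 g.

m_melted ≈ 142 g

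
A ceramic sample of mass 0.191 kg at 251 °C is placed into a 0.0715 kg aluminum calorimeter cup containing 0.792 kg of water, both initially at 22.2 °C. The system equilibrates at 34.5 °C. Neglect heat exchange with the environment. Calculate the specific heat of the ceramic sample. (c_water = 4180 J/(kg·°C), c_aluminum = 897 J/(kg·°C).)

c ≈ 1000 J/(kg·°C)

Heat gained plus heat lost sum to zero:
0.191×c×(34.5 − 251) + 0.792×4180×(34.5 − 22.2) + 0.0715×897×(34.5 − 22.2) = 0
-41.35 c = -41509
c = -41509/-41.35 ≈ 1004 J/(kg·°C)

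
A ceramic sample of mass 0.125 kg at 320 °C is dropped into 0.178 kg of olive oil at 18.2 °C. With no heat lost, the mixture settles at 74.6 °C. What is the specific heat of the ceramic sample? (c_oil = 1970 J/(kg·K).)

Heat gained plus heat lost sum to zero:
0.125×c×(74.6 − 320) + 0.178×1970×(74.6 − 18.2) = 0
-30.68 c = -19777
c = -19777/-30.68 ≈ 644.7 J/(kg·K)

c ≈ 645 J/(kg·K)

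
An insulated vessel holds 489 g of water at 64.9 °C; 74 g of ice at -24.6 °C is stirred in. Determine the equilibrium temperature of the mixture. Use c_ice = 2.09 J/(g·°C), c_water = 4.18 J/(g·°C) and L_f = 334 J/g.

T_f ≈ 44.3 °C

Taking heat into each body as positive, Σ m c ΔT = 0:
warm ice to 0 °C: 74·2.09·(0 − (-24.6)) = 3804.6; melt ice: 74·334 = 24716; meltwater 0→T: 74·4.18·T = 309.32 T; water: 2044(T − 64.9)
2353.3 T = 132657 − 28521 = 104136
T ≈ 44.25 °C. Since T > 0 °C, the all-ice-melts assumption holds.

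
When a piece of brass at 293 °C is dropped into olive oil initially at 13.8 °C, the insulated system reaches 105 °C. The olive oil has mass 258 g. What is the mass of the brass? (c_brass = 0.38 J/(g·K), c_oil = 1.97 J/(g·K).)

Setting the total heat transfer to zero:
m·0.38·(105 − 293) + 258·1.97·(105 − 13.8) = 0
-71.44 m = -46353
m = -46353/-71.44 ≈ 648.8 g

m ≈ 649 g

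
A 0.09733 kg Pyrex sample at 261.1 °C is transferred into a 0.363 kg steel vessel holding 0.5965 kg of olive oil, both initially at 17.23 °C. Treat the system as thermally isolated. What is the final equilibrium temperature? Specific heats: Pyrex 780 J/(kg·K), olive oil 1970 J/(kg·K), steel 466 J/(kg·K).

T_f ≈ 30.3 °C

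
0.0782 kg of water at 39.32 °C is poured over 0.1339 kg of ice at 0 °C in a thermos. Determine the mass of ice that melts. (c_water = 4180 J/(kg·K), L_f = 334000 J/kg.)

m_melted ≈ 0.0385 kg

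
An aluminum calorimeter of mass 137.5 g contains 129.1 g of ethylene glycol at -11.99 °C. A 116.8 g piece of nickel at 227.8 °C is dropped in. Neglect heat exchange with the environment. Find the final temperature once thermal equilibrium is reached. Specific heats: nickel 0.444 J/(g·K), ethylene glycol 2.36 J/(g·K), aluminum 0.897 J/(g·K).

T_f ≈ 13.9 °C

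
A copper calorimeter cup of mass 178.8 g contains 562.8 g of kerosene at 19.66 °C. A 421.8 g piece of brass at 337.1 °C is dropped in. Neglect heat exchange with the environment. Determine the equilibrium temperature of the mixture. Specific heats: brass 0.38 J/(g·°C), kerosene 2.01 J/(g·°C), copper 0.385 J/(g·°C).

Setting the total heat transfer to zero:
421.8×0.38×(T − 337.1) + 562.8×2.01×(T − 19.66) + 178.8×0.385×(T − 19.66) = 0
160.28(T − 337.1) + 1131.2(T − 19.66) + 68.84(T − 19.66) = 0
(160.28 + 1131.2 + 68.84) T = 160.28×337.1 + 1131.2×19.66 + 68.84×19.66
T ≈ 57.06 °C

T_f ≈ 57.1 °C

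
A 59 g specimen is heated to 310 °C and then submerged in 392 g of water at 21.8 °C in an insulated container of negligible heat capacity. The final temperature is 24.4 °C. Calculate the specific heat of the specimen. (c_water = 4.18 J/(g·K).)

c ≈ 0.253 J/(g·K)

m_s c (T_s − T_f) = m_water c_water (T_f − T_0):
59·c·(310 − 24.4) = 392·4.18·(24.4 − 21.8)
16850 c = 4260.3  ⇒  c ≈ 0.2528 J/(g·K)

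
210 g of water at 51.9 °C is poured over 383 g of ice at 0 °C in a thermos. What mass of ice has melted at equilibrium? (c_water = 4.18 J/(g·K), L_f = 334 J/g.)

m_melted ≈ 136 g

Water can give up m c ΔT = 210×4.18×51.9 = 45558 J before reaching 0 °C.
Melting all 383 g of ice would need 383×334 = 127922 J.
Since 45558 < 127922 J, not all the ice melts; equilibrium is at 0 °C.
Mass melted = 45558/334 ≈ 136.4 g.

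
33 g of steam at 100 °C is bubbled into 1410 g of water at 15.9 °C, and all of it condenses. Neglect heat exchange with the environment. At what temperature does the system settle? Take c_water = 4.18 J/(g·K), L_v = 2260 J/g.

T_f ≈ 30.2 °C

Let T be the final temperature. ΣQ_i = 0:
steam→water at 100 °C releases m L_v = 33×2260 = 74580; condensed water 100 °C→T: 137.94(T − 100); water warms: 1410×4.18×(T − 15.9) = 5893.8(T − 15.9)
6031.7 T = 74580 + 13794 + 93711 = 182085
T ≈ 30.19 °C — below 100 °C, confirming all the steam condensed.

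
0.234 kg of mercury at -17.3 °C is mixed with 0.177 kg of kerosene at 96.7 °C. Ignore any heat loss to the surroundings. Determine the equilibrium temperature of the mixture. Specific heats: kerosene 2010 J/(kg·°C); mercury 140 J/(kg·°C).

With ΣQ=0 the equilibrium temperature is the m·c-weighted mean:
T_f = (355.77×96.7 + 32.76×(-17.3)) / (355.77 + 32.76)
    = 33836 / 388.53 ≈ 87.09 °C

T_f ≈ 87.1 °C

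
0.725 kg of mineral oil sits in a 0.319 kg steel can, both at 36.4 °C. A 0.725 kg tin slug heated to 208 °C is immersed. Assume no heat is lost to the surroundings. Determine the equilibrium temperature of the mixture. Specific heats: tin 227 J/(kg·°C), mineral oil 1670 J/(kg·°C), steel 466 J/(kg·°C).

Setting the total heat transfer to zero:
0.725·227·(T − 208) + 0.725·1670·(T − 36.4) + 0.319·466·(T − 36.4) = 0
164.57(T − 208) + 1210.8(T − 36.4) + 148.65(T − 36.4) = 0
(164.57 + 1210.8 + 148.65) T = 164.57·208 + 1210.8·36.4 + 148.65·36.4
T ≈ 54.93 °C

T_f ≈ 54.9 °C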